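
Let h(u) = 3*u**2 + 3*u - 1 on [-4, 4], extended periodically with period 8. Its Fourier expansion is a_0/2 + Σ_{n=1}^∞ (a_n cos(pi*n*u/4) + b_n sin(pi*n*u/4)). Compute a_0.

30

a_0 = 1/4 ∫_{-4}^{4} h(u) du = 1/4 · (120) = 30.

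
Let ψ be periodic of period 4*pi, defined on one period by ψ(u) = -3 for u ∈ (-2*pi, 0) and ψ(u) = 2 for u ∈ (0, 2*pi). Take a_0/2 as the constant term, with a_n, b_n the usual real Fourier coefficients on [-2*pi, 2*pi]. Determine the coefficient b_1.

b_1 = (1/(2*pi)) ∫_{-2*pi}^{2*pi} ψ(u) sin(u/2) du.
Split the integral at the breakpoints.
Directly, an antiderivative of (-3) sin(u/2) is 6*cos(u/2); evaluating from -2*pi to 0: ∫_{-2*pi}^{0} (-3) sin(u/2) du = (6) - (-6) = 12.
Directly, an antiderivative of (2) sin(u/2) is -4*cos(u/2); evaluating from 0 to 2*pi: ∫_{0}^{2*pi} (2) sin(u/2) du = (4) - (-4) = 8.
Summing the pieces and multiplying by (1/(2*pi)) gives b_1 = 10/pi.

10/pi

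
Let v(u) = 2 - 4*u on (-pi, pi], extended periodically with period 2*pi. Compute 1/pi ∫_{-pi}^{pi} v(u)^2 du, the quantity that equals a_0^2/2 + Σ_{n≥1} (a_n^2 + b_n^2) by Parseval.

1/pi ∫_{-pi}^{pi} v(u)^2 du = 1/pi · (8*pi + 32*pi**3/3) = 8 + 32*pi**2/3.

8 + 32*pi**2/3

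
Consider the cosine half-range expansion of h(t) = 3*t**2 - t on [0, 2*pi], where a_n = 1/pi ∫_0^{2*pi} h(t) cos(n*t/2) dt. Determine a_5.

8*(1 - 6*pi)/(25*pi)

a_5 = 1/pi ∫_0^{2*pi} (3*t**2 - t) cos(5*t/2) dt.
Integrating by parts twice (tabular method), an antiderivative of (3*t**2 - t) cos(5*t/2) is 6*t**2*sin(5*t/2)/5 - 2*t*sin(5*t/2)/5 + 24*t*cos(5*t/2)/25 - 48*sin(5*t/2)/125 - 4*cos(5*t/2)/25; evaluating from 0 to 2*pi: ∫_{0}^{2*pi} (3*t**2 - t) cos(5*t/2) dt = (4/25 - 48*pi/25) - (-4/25) = 8/25 - 48*pi/25.
Hence a_5 = (1/pi)·(8/25 - 48*pi/25) = 8*(1 - 6*pi)/(25*pi).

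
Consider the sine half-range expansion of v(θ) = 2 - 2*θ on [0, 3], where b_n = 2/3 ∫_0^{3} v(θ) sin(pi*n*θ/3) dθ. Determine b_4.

b_4 = 2/3 ∫_0^{3} (2 - 2*θ) sin(4*pi*θ/3) dθ.
Integrating by parts (boundary term plus one more integral), an antiderivative of (2 - 2*θ) sin(4*pi*θ/3) is 3*θ*cos(4*pi*θ/3)/(2*pi) - 9*sin(4*pi*θ/3)/(8*pi**2) - 3*cos(4*pi*θ/3)/(2*pi); evaluating from 0 to 3: ∫_{0}^{3} (2 - 2*θ) sin(4*pi*θ/3) dθ = (3/pi) - (-3/(2*pi)) = 9/(2*pi).
Hence b_4 = (2/3)·(9/(2*pi)) = 3/pi.

3/pi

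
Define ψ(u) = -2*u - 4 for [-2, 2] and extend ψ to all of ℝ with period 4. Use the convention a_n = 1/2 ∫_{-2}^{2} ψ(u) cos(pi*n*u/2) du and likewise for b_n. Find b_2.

4/pi

b_2 = 1/2 ∫_{-2}^{2} ψ(u) sin(pi*u) du.
Integrating by parts (boundary term plus one more integral), an antiderivative of (-2*u - 4) sin(pi*u) is 2*u*cos(pi*u)/pi - 2*sin(pi*u)/pi**2 + 4*cos(pi*u)/pi; evaluating from -2 to 2: ∫_{-2}^{2} (-2*u - 4) sin(pi*u) du = (8/pi) - (0) = 8/pi.
Hence b_2 = (1/2)·(8/pi) = 4/pi.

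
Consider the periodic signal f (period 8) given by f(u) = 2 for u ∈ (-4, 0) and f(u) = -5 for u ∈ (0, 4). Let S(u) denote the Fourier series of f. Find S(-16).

u = -16 differs from u = 0 by -2 full period(s), and the series is 8-periodic.
At u = 0 the one-sided limits are f(0^-) = 2 and f(0^+) = -5.
By Dirichlet's theorem the series converges to their average, [(2) + (-5)]/2 = -3/2.

-3/2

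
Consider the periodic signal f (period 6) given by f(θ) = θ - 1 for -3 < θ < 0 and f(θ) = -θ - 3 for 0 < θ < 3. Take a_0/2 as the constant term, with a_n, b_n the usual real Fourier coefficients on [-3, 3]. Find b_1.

-4/pi

b_1 = 1/3 ∫_{-3}^{3} f(θ) sin(pi*θ/3) dθ.
Split the integral at the breakpoints.
Integrating by parts (boundary term plus one more integral), an antiderivative of (θ - 1) sin(pi*θ/3) is -3*θ*cos(pi*θ/3)/pi + 9*sin(pi*θ/3)/pi**2 + 3*cos(pi*θ/3)/pi; evaluating from -3 to 0: ∫_{-3}^{0} (θ - 1) sin(pi*θ/3) dθ = (3/pi) - (-12/pi) = 15/pi.
Integrating by parts (boundary term plus one more integral), an antiderivative of (-θ - 3) sin(pi*θ/3) is 3*θ*cos(pi*θ/3)/pi - 9*sin(pi*θ/3)/pi**2 + 9*cos(pi*θ/3)/pi; evaluating from 0 to 3: ∫_{0}^{3} (-θ - 3) sin(pi*θ/3) dθ = (-18/pi) - (9/pi) = -27/pi.
Summing the pieces and multiplying by (1/3) gives b_1 = -4/pi.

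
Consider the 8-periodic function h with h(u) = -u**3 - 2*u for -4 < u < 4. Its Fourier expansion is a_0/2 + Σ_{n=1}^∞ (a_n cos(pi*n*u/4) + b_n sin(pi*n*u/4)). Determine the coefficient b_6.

-32/(9*pi**3) + 24/pi

b_6 = 1/4 ∫_{-4}^{4} h(u) sin(3*pi*u/2) du.
h is odd and sin(3*pi*u/2) is odd, so the integrand is even and b_6 = 1/2 ∫_0^{4} h(u) sin(3*pi*u/2) du.
Integrating by parts three times (tabular method), an antiderivative of (-u**3 - 2*u) sin(3*pi*u/2) is 2*u**3*cos(3*pi*u/2)/(3*pi) - 4*u**2*sin(3*pi*u/2)/(3*pi**2) - 16*u*cos(3*pi*u/2)/(9*pi**3) + 4*u*cos(3*pi*u/2)/(3*pi) - 8*sin(3*pi*u/2)/(9*pi**2) + 32*sin(3*pi*u/2)/(27*pi**4); evaluating from 0 to 4: ∫_{0}^{4} (-u**3 - 2*u) sin(3*pi*u/2) du = (-64/(9*pi**3) + 48/pi) - (0) = -64/(9*pi**3) + 48/pi.
Hence b_6 = (1/2)·(-64/(9*pi**3) + 48/pi) = -32/(9*pi**3) + 24/pi.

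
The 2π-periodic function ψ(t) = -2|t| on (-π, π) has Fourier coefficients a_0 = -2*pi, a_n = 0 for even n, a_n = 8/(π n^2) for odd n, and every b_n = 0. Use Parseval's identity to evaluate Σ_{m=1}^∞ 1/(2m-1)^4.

pi**4/96

Parseval: a_0^2/2 + Σ a_n^2 = (1/π) ∫_{-π}^{π} ψ(t)^2 dt = 8*pi**2/3.
Subtract a_0^2/2 = 2*pi**2: Σ a_n^2 = 2*pi**2/3.
Only odd n contribute, with a_n^2 = 64/(π^2 n^4), so Σ_{m≥1} 1/(2m-1)^4 = π^2·(2*pi**2/3)/64 = pi**4/96.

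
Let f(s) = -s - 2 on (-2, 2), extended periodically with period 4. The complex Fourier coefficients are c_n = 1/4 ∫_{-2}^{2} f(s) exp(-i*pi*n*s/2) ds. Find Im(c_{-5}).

Since f is real-valued, Im(c_{-5}) = -1/4 ∫_{-2}^{2} f(s) sin(-5*pi*s/2) ds = b_{5}/2.
Integrating by parts (boundary term plus one more integral), an antiderivative of (-s - 2) sin(-5*pi*s/2) is -2*s*cos(5*pi*s/2)/(5*pi) + 4*sin(5*pi*s/2)/(25*pi**2) - 4*cos(5*pi*s/2)/(5*pi); evaluating from -2 to 2: ∫_{-2}^{2} (-s - 2) sin(-5*pi*s/2) ds = (8/(5*pi)) - (0) = 8/(5*pi).
Hence Im(c_{-5}) = (-1/4)·(8/(5*pi)) = -2/(5*pi).

-2/(5*pi)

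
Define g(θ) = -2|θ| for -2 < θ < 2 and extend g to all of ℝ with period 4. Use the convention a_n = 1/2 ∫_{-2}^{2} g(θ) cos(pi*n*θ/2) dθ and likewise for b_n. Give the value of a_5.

a_5 = 1/2 ∫_{-2}^{2} g(θ) cos(5*pi*θ/2) dθ.
g is even and cos(5*pi*θ/2) is even, so the integrand is even and a_5 = ∫_0^{2} g(θ) cos(5*pi*θ/2) dθ.
Integrating by parts (boundary term plus one more integral), an antiderivative of (-2*θ) cos(5*pi*θ/2) is -4*θ*sin(5*pi*θ/2)/(5*pi) - 8*cos(5*pi*θ/2)/(25*pi**2); evaluating from 0 to 2: ∫_{0}^{2} (-2*θ) cos(5*pi*θ/2) dθ = (8/(25*pi**2)) - (-8/(25*pi**2)) = 16/(25*pi**2).
Hence a_5 = 16/(25*pi**2).

16/(25*pi**2)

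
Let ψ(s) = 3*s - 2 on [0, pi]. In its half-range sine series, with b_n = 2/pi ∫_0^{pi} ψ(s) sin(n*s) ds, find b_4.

-3/2

b_4 = 2/pi ∫_0^{pi} (3*s - 2) sin(4*s) ds.
Integrating by parts (boundary term plus one more integral), an antiderivative of (3*s - 2) sin(4*s) is -3*s*cos(4*s)/4 + 3*sin(4*s)/16 + cos(4*s)/2; evaluating from 0 to pi: ∫_{0}^{pi} (3*s - 2) sin(4*s) ds = (1/2 - 3*pi/4) - (1/2) = -3*pi/4.
Hence b_4 = (2/pi)·(-3*pi/4) = -3/2.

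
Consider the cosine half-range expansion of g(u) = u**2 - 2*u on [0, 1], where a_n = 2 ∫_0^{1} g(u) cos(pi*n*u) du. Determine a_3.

a_3 = 2 ∫_0^{1} (u**2 - 2*u) cos(3*pi*u) du.
Integrating by parts twice (tabular method), an antiderivative of (u**2 - 2*u) cos(3*pi*u) is u**2*sin(3*pi*u)/(3*pi) - 2*u*sin(3*pi*u)/(3*pi) + 2*u*cos(3*pi*u)/(9*pi**2) - 2*sin(3*pi*u)/(27*pi**3) - 2*cos(3*pi*u)/(9*pi**2); evaluating from 0 to 1: ∫_{0}^{1} (u**2 - 2*u) cos(3*pi*u) du = (0) - (-2/(9*pi**2)) = 2/(9*pi**2).
Hence a_3 = 2·(2/(9*pi**2)) = 4/(9*pi**2).

4/(9*pi**2)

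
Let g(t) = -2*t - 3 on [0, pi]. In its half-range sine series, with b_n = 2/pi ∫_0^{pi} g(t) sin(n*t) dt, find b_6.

2/3

b_6 = 2/pi ∫_0^{pi} (-2*t - 3) sin(6*t) dt.
Integrating by parts (boundary term plus one more integral), an antiderivative of (-2*t - 3) sin(6*t) is t*cos(6*t)/3 - sin(6*t)/18 + cos(6*t)/2; evaluating from 0 to pi: ∫_{0}^{pi} (-2*t - 3) sin(6*t) dt = (1/2 + pi/3) - (1/2) = pi/3.
Hence b_6 = (2/pi)·(pi/3) = 2/3.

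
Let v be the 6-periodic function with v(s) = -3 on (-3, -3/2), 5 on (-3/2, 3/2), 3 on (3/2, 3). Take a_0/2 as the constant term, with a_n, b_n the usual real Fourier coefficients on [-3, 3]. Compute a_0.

5

a_0 = 1/3 ∫_{-3}^{3} v(s) ds = 1/3 · (15) = 5.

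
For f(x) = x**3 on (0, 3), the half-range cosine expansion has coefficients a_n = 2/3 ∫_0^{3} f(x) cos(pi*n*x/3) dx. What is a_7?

162*(4 - 49*pi**2)/(2401*pi**4)

a_7 = 2/3 ∫_0^{3} (x**3) cos(7*pi*x/3) dx.
Integrating by parts three times (tabular method), an antiderivative of (x**3) cos(7*pi*x/3) is 3*x**3*sin(7*pi*x/3)/(7*pi) + 27*x**2*cos(7*pi*x/3)/(49*pi**2) - 162*x*sin(7*pi*x/3)/(343*pi**3) - 486*cos(7*pi*x/3)/(2401*pi**4); evaluating from 0 to 3: ∫_{0}^{3} (x**3) cos(7*pi*x/3) dx = (243*(2 - 49*pi**2)/(2401*pi**4)) - (-486/(2401*pi**4)) = 243*(4 - 49*pi**2)/(2401*pi**4).
Hence a_7 = (2/3)·(243*(4 - 49*pi**2)/(2401*pi**4)) = 162*(4 - 49*pi**2)/(2401*pi**4).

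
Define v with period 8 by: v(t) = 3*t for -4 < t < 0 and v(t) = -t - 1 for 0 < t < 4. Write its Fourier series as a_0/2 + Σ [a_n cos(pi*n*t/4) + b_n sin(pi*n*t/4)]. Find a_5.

a_5 = 1/4 ∫_{-4}^{4} v(t) cos(5*pi*t/4) dt.
Split the integral at the breakpoints.
Integrating by parts (boundary term plus one more integral), an antiderivative of (3*t) cos(5*pi*t/4) is 12*t*sin(5*pi*t/4)/(5*pi) + 48*cos(5*pi*t/4)/(25*pi**2); evaluating from -4 to 0: ∫_{-4}^{0} (3*t) cos(5*pi*t/4) dt = (48/(25*pi**2)) - (-48/(25*pi**2)) = 96/(25*pi**2).
Integrating by parts (boundary term plus one more integral), an antiderivative of (-t - 1) cos(5*pi*t/4) is -4*t*sin(5*pi*t/4)/(5*pi) - 4*sin(5*pi*t/4)/(5*pi) - 16*cos(5*pi*t/4)/(25*pi**2); evaluating from 0 to 4: ∫_{0}^{4} (-t - 1) cos(5*pi*t/4) dt = (16/(25*pi**2)) - (-16/(25*pi**2)) = 32/(25*pi**2).
Summing the pieces and multiplying by (1/4) gives a_5 = 32/(25*pi**2).

32/(25*pi**2)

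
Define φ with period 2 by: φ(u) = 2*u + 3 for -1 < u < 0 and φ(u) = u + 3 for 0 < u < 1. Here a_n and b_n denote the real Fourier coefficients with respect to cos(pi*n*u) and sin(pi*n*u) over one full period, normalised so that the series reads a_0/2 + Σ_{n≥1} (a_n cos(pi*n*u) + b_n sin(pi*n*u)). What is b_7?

3/(7*pi)

b_7 = ∫_{-1}^{1} φ(u) sin(7*pi*u) du.
Split the integral at the breakpoints.
Integrating by parts (boundary term plus one more integral), an antiderivative of (2*u + 3) sin(7*pi*u) is -2*u*cos(7*pi*u)/(7*pi) + 2*sin(7*pi*u)/(49*pi**2) - 3*cos(7*pi*u)/(7*pi); evaluating from -1 to 0: ∫_{-1}^{0} (2*u + 3) sin(7*pi*u) du = (-3/(7*pi)) - (1/(7*pi)) = -4/(7*pi).
Integrating by parts (boundary term plus one more integral), an antiderivative of (u + 3) sin(7*pi*u) is -u*cos(7*pi*u)/(7*pi) + sin(7*pi*u)/(49*pi**2) - 3*cos(7*pi*u)/(7*pi); evaluating from 0 to 1: ∫_{0}^{1} (u + 3) sin(7*pi*u) du = (4/(7*pi)) - (-3/(7*pi)) = 1/pi.
Summing the pieces gives b_7 = 3/(7*pi).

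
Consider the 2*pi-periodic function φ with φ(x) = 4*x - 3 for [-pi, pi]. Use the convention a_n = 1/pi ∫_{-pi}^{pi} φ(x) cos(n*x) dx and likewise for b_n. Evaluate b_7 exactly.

b_7 = 1/pi ∫_{-pi}^{pi} φ(x) sin(7*x) dx.
Integrating by parts (boundary term plus one more integral), an antiderivative of (4*x - 3) sin(7*x) is -4*x*cos(7*x)/7 + 4*sin(7*x)/49 + 3*cos(7*x)/7; evaluating from -pi to pi: ∫_{-pi}^{pi} (4*x - 3) sin(7*x) dx = (-3/7 + 4*pi/7) - (-4*pi/7 - 3/7) = 8*pi/7.
Hence b_7 = (1/pi)·(8*pi/7) = 8/7.

8/7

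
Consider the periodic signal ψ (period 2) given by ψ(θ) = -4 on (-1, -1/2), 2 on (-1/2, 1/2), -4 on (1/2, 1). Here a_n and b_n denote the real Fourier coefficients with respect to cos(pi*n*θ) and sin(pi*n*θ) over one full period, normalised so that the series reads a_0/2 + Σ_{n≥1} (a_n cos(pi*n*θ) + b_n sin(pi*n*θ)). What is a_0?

-2

a_0 = ∫_{-1}^{1} ψ(θ) dθ = -2.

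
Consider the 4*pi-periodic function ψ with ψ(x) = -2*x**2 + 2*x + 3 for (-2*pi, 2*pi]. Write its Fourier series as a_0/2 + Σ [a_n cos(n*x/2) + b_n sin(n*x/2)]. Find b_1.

8

b_1 = (1/(2*pi)) ∫_{-2*pi}^{2*pi} ψ(x) sin(x/2) dx.
Integrating by parts twice (tabular method), an antiderivative of (-2*x**2 + 2*x + 3) sin(x/2) is 4*x**2*cos(x/2) - 16*x*sin(x/2) - 4*x*cos(x/2) + 8*sin(x/2) - 38*cos(x/2); evaluating from -2*pi to 2*pi: ∫_{-2*pi}^{2*pi} (-2*x**2 + 2*x + 3) sin(x/2) dx = (-16*pi**2 + 8*pi + 38) - (-16*pi**2 - 8*pi + 38) = 16*pi.
Hence b_1 = (1/(2*pi))·(16*pi) = 8.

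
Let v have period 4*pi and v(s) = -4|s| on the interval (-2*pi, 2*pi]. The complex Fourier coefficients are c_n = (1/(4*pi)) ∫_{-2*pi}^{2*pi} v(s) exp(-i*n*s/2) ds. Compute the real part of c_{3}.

Since v is real-valued, Re(c_{3}) = (1/(4*pi)) ∫_{-2*pi}^{2*pi} v(s) cos(3*s/2) ds = a_{3}/2.
v is even and cos(3*s/2) is even, so the integrand is even: ∫_{-2*pi}^{2*pi} v(s) cos(3*s/2) ds = 2∫_0^{2*pi} v(s) cos(3*s/2) ds.
Integrating by parts (boundary term plus one more integral), an antiderivative of (-4*s) cos(3*s/2) is -8*s*sin(3*s/2)/3 - 16*cos(3*s/2)/9; evaluating from 0 to 2*pi: ∫_{0}^{2*pi} (-4*s) cos(3*s/2) ds = (16/9) - (-16/9) = 32/9.
So ∫_{-2*pi}^{2*pi} v(s) cos(3*s/2) ds = 64/9.
Hence Re(c_{3}) = (1/(4*pi))·(64/9) = 16/(9*pi).

16/(9*pi)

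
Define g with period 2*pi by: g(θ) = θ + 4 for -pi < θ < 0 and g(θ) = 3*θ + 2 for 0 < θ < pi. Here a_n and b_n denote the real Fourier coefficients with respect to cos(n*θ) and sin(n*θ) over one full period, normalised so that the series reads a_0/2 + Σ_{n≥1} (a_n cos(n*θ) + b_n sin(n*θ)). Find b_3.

b_3 = 1/pi ∫_{-pi}^{pi} g(θ) sin(3*θ) dθ.
Split the integral at the breakpoints.
Integrating by parts (boundary term plus one more integral), an antiderivative of (θ + 4) sin(3*θ) is -θ*cos(3*θ)/3 + sin(3*θ)/9 - 4*cos(3*θ)/3; evaluating from -pi to 0: ∫_{-pi}^{0} (θ + 4) sin(3*θ) dθ = (-4/3) - (4/3 - pi/3) = -8/3 + pi/3.
Integrating by parts (boundary term plus one more integral), an antiderivative of (3*θ + 2) sin(3*θ) is -θ*cos(3*θ) + sin(3*θ)/3 - 2*cos(3*θ)/3; evaluating from 0 to pi: ∫_{0}^{pi} (3*θ + 2) sin(3*θ) dθ = (2/3 + pi) - (-2/3) = 4/3 + pi.
Summing the pieces and multiplying by (1/pi) gives b_3 = 4*(-1 + pi)/(3*pi).

4*(-1 + pi)/(3*pi)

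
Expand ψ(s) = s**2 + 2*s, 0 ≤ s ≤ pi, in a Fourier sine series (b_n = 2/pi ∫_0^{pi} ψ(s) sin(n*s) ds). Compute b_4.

-pi/2 - 1

b_4 = 2/pi ∫_0^{pi} (s**2 + 2*s) sin(4*s) ds.
Integrating by parts twice (tabular method), an antiderivative of (s**2 + 2*s) sin(4*s) is -s**2*cos(4*s)/4 + s*sin(4*s)/8 - s*cos(4*s)/2 + sin(4*s)/8 + cos(4*s)/32; evaluating from 0 to pi: ∫_{0}^{pi} (s**2 + 2*s) sin(4*s) ds = (-pi**2/4 - pi/2 + 1/32) - (1/32) = -pi*(2 + pi)/4.
Hence b_4 = (2/pi)·(-pi*(2 + pi)/4) = -pi/2 - 1.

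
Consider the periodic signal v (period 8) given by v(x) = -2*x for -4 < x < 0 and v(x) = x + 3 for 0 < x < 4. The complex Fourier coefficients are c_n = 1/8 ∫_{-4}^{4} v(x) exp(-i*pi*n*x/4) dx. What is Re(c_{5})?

Since v is real-valued, Re(c_{5}) = 1/8 ∫_{-4}^{4} v(x) cos(5*pi*x/4) dx = a_{5}/2.
Split the integral at the breakpoints.
Integrating by parts (boundary term plus one more integral), an antiderivative of (-2*x) cos(5*pi*x/4) is -8*x*sin(5*pi*x/4)/(5*pi) - 32*cos(5*pi*x/4)/(25*pi**2); evaluating from -4 to 0: ∫_{-4}^{0} (-2*x) cos(5*pi*x/4) dx = (-32/(25*pi**2)) - (32/(25*pi**2)) = -64/(25*pi**2).
Integrating by parts (boundary term plus one more integral), an antiderivative of (x + 3) cos(5*pi*x/4) is 4*x*sin(5*pi*x/4)/(5*pi) + 12*sin(5*pi*x/4)/(5*pi) + 16*cos(5*pi*x/4)/(25*pi**2); evaluating from 0 to 4: ∫_{0}^{4} (x + 3) cos(5*pi*x/4) dx = (-16/(25*pi**2)) - (16/(25*pi**2)) = -32/(25*pi**2).
So ∫_{-4}^{4} v(x) cos(5*pi*x/4) dx = -96/(25*pi**2).
Hence Re(c_{5}) = (1/8)·(-96/(25*pi**2)) = -12/(25*pi**2).

-12/(25*pi**2)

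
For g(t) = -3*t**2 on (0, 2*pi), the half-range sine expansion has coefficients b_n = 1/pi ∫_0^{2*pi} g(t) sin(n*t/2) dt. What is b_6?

b_6 = 1/pi ∫_0^{2*pi} (-3*t**2) sin(3*t) dt.
Integrating by parts twice (tabular method), an antiderivative of (-3*t**2) sin(3*t) is t**2*cos(3*t) - 2*t*sin(3*t)/3 - 2*cos(3*t)/9; evaluating from 0 to 2*pi: ∫_{0}^{2*pi} (-3*t**2) sin(3*t) dt = (-2/9 + 4*pi**2) - (-2/9) = 4*pi**2.
Hence b_6 = (1/pi)·(4*pi**2) = 4*pi.

4*pi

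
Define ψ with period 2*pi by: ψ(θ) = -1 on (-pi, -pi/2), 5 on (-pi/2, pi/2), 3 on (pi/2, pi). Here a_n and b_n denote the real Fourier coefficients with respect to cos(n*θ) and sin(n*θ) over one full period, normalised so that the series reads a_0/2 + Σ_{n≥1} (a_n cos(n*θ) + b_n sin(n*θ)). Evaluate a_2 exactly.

a_2 = 1/pi ∫_{-pi}^{pi} ψ(θ) cos(2*θ) dθ.
Split the integral at the breakpoints.
Directly, an antiderivative of (-1) cos(2*θ) is -sin(2*θ)/2; evaluating from -pi to -pi/2: ∫_{-pi}^{-pi/2} (-1) cos(2*θ) dθ = (0) - (0) = 0.
Directly, an antiderivative of (5) cos(2*θ) is 5*sin(2*θ)/2; evaluating from -pi/2 to pi/2: ∫_{-pi/2}^{pi/2} (5) cos(2*θ) dθ = (0) - (0) = 0.
Directly, an antiderivative of (3) cos(2*θ) is 3*sin(2*θ)/2; evaluating from pi/2 to pi: ∫_{pi/2}^{pi} (3) cos(2*θ) dθ = (0) - (0) = 0.
Summing the pieces and multiplying by (1/pi) gives a_2 = 0.

0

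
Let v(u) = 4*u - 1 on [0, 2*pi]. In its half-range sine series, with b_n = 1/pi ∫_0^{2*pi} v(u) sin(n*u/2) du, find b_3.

b_3 = 1/pi ∫_0^{2*pi} (4*u - 1) sin(3*u/2) du.
Integrating by parts (boundary term plus one more integral), an antiderivative of (4*u - 1) sin(3*u/2) is -8*u*cos(3*u/2)/3 + 16*sin(3*u/2)/9 + 2*cos(3*u/2)/3; evaluating from 0 to 2*pi: ∫_{0}^{2*pi} (4*u - 1) sin(3*u/2) du = (-2/3 + 16*pi/3) - (2/3) = -4/3 + 16*pi/3.
Hence b_3 = (1/pi)·(-4/3 + 16*pi/3) = 4*(-1 + 4*pi)/(3*pi).

4*(-1 + 4*pi)/(3*pi)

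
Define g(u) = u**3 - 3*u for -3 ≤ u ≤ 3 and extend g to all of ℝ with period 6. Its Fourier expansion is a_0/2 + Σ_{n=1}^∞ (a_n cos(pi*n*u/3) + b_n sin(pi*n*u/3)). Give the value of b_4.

b_4 = 1/3 ∫_{-3}^{3} g(u) sin(4*pi*u/3) du.
g is odd and sin(4*pi*u/3) is odd, so the integrand is even and b_4 = 2/3 ∫_0^{3} g(u) sin(4*pi*u/3) du.
Integrating by parts three times (tabular method), an antiderivative of (u**3 - 3*u) sin(4*pi*u/3) is -3*u**3*cos(4*pi*u/3)/(4*pi) + 27*u**2*sin(4*pi*u/3)/(16*pi**2) + 81*u*cos(4*pi*u/3)/(32*pi**3) + 9*u*cos(4*pi*u/3)/(4*pi) - 27*sin(4*pi*u/3)/(16*pi**2) - 243*sin(4*pi*u/3)/(128*pi**4); evaluating from 0 to 3: ∫_{0}^{3} (u**3 - 3*u) sin(4*pi*u/3) du = (27*(9 - 16*pi**2)/(32*pi**3)) - (0) = 27*(9 - 16*pi**2)/(32*pi**3).
Hence b_4 = (2/3)·(27*(9 - 16*pi**2)/(32*pi**3)) = -9/pi + 81/(16*pi**3).

-9/pi + 81/(16*pi**3)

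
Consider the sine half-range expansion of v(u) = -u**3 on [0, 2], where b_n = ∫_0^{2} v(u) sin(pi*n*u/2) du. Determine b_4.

-3/(2*pi**3) + 4/pi

b_4 = ∫_0^{2} (-u**3) sin(2*pi*u) du.
Integrating by parts three times (tabular method), an antiderivative of (-u**3) sin(2*pi*u) is u**3*cos(2*pi*u)/(2*pi) - 3*u**2*sin(2*pi*u)/(4*pi**2) - 3*u*cos(2*pi*u)/(4*pi**3) + 3*sin(2*pi*u)/(8*pi**4); evaluating from 0 to 2: ∫_{0}^{2} (-u**3) sin(2*pi*u) du = (-3/(2*pi**3) + 4/pi) - (0) = -3/(2*pi**3) + 4/pi.
Hence b_4 = -3/(2*pi**3) + 4/pi.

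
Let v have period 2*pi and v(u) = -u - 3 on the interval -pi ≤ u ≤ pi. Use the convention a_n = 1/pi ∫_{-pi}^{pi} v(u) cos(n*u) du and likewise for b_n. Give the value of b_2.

1

b_2 = 1/pi ∫_{-pi}^{pi} v(u) sin(2*u) du.
Integrating by parts (boundary term plus one more integral), an antiderivative of (-u - 3) sin(2*u) is u*cos(2*u)/2 - sin(2*u)/4 + 3*cos(2*u)/2; evaluating from -pi to pi: ∫_{-pi}^{pi} (-u - 3) sin(2*u) du = (3/2 + pi/2) - (3/2 - pi/2) = pi.
Hence b_2 = (1/pi)·(pi) = 1.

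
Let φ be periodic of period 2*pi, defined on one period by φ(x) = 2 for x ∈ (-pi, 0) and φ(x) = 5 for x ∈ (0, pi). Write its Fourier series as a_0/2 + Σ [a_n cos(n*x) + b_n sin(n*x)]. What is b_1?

6/pi

b_1 = 1/pi ∫_{-pi}^{pi} φ(x) sin(x) dx.
Split the integral at the breakpoints.
Directly, an antiderivative of (2) sin(x) is -2*cos(x); evaluating from -pi to 0: ∫_{-pi}^{0} (2) sin(x) dx = (-2) - (2) = -4.
Directly, an antiderivative of (5) sin(x) is -5*cos(x); evaluating from 0 to pi: ∫_{0}^{pi} (5) sin(x) dx = (5) - (-5) = 10.
Summing the pieces and multiplying by (1/pi) gives b_1 = 6/pi.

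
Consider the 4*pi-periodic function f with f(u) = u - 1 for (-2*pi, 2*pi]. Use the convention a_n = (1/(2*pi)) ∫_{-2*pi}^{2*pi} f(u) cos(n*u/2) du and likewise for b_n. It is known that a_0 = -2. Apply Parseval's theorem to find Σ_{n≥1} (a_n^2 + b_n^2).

8*pi**2/3

Parseval: a_0^2/2 + Σ_{n≥1} (a_n^2+b_n^2) = (1/(2*pi)) ∫_{-2*pi}^{2*pi} f(u)^2 du = 2 + 8*pi**2/3.
Subtract a_0^2/2 = 2: Σ (a_n^2+b_n^2) = 8*pi**2/3.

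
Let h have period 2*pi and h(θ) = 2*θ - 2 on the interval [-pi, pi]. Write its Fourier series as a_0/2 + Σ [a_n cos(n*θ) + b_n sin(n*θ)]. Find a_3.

a_3 = 1/pi ∫_{-pi}^{pi} h(θ) cos(3*θ) dθ.
Integrating by parts (boundary term plus one more integral), an antiderivative of (2*θ - 2) cos(3*θ) is 2*θ*sin(3*θ)/3 - 2*sin(3*θ)/3 + 2*cos(3*θ)/9; evaluating from -pi to pi: ∫_{-pi}^{pi} (2*θ - 2) cos(3*θ) dθ = (-2/9) - (-2/9) = 0.
Hence a_3 = (1/pi)·(0) = 0.

0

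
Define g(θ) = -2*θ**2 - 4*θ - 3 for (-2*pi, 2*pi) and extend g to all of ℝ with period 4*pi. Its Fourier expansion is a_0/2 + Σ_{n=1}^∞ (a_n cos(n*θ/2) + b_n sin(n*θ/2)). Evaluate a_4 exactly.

a_4 = (1/(2*pi)) ∫_{-2*pi}^{2*pi} g(θ) cos(2*θ) dθ.
Integrating by parts twice (tabular method), an antiderivative of (-2*θ**2 - 4*θ - 3) cos(2*θ) is -θ**2*sin(2*θ) - 2*θ*sin(2*θ) - θ*cos(2*θ) - sin(2*θ) - cos(2*θ); evaluating from -2*pi to 2*pi: ∫_{-2*pi}^{2*pi} (-2*θ**2 - 4*θ - 3) cos(2*θ) dθ = (-2*pi - 1) - (-1 + 2*pi) = -4*pi.
Hence a_4 = (1/(2*pi))·(-4*pi) = -2.

-2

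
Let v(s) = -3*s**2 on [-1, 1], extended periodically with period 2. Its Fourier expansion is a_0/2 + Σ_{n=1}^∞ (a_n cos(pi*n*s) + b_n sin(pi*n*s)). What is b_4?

b_4 = ∫_{-1}^{1} v(s) sin(4*pi*s) ds.
v is even and sin(4*pi*s) is odd, so the integrand is odd over a symmetric interval and the integral vanishes.

0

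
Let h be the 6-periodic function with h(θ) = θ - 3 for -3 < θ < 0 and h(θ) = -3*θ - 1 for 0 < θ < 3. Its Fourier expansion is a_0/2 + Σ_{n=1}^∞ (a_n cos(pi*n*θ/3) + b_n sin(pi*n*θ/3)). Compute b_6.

b_6 = 1/3 ∫_{-3}^{3} h(θ) sin(2*pi*θ) dθ.
Split the integral at the breakpoints.
Integrating by parts (boundary term plus one more integral), an antiderivative of (θ - 3) sin(2*pi*θ) is -θ*cos(2*pi*θ)/(2*pi) + sin(2*pi*θ)/(4*pi**2) + 3*cos(2*pi*θ)/(2*pi); evaluating from -3 to 0: ∫_{-3}^{0} (θ - 3) sin(2*pi*θ) dθ = (3/(2*pi)) - (3/pi) = -3/(2*pi).
Integrating by parts (boundary term plus one more integral), an antiderivative of (-3*θ - 1) sin(2*pi*θ) is 3*θ*cos(2*pi*θ)/(2*pi) - 3*sin(2*pi*θ)/(4*pi**2) + cos(2*pi*θ)/(2*pi); evaluating from 0 to 3: ∫_{0}^{3} (-3*θ - 1) sin(2*pi*θ) dθ = (5/pi) - (1/(2*pi)) = 9/(2*pi).
Summing the pieces and multiplying by (1/3) gives b_6 = 1/pi.

1/pi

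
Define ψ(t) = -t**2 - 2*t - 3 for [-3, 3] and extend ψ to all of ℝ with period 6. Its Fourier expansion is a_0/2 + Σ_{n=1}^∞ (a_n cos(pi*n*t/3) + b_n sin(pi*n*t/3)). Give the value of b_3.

-4/pi

b_3 = 1/3 ∫_{-3}^{3} ψ(t) sin(pi*t) dt.
Integrating by parts twice (tabular method), an antiderivative of (-t**2 - 2*t - 3) sin(pi*t) is t**2*cos(pi*t)/pi - 2*t*sin(pi*t)/pi**2 + 2*t*cos(pi*t)/pi - 2*sin(pi*t)/pi**2 - 2*cos(pi*t)/pi**3 + 3*cos(pi*t)/pi; evaluating from -3 to 3: ∫_{-3}^{3} (-t**2 - 2*t - 3) sin(pi*t) dt = (-18/pi + 2/pi**3) - (-6/pi + 2/pi**3) = -12/pi.
Hence b_3 = (1/3)·(-12/pi) = -4/pi.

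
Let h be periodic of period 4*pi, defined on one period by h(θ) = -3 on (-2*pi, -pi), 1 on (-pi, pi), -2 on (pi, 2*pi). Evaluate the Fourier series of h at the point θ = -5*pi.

θ = -5*pi differs from θ = -pi by -1 full period(s), and the series is 4*pi-periodic.
At θ = -pi the one-sided limits are h(-pi^-) = -3 and h(-pi^+) = 1.
By Dirichlet's theorem the series converges to their average, [(-3) + (1)]/2 = -1.

-1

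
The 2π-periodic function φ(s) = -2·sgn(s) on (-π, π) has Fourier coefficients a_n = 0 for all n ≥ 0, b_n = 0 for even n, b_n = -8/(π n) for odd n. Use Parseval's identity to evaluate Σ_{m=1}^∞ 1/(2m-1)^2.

pi**2/8

Parseval: Σ b_n^2 = (1/π) ∫_{-π}^{π} φ(s)^2 ds = 8.
Only odd n contribute, with b_n^2 = 64/(π^2 n^2), so Σ_{m≥1} 1/(2m-1)^2 = π^2·(8)/64 = pi**2/8.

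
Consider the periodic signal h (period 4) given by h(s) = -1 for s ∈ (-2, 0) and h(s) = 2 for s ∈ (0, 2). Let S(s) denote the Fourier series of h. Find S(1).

h is continuous at s = 1 with value 2, so the series converges to 2 there.

2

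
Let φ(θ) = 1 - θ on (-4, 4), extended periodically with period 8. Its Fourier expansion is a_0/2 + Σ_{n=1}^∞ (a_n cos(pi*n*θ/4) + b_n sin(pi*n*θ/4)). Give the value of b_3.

-8/(3*pi)

b_3 = 1/4 ∫_{-4}^{4} φ(θ) sin(3*pi*θ/4) dθ.
Integrating by parts (boundary term plus one more integral), an antiderivative of (1 - θ) sin(3*pi*θ/4) is 4*θ*cos(3*pi*θ/4)/(3*pi) - 16*sin(3*pi*θ/4)/(9*pi**2) - 4*cos(3*pi*θ/4)/(3*pi); evaluating from -4 to 4: ∫_{-4}^{4} (1 - θ) sin(3*pi*θ/4) dθ = (-4/pi) - (20/(3*pi)) = -32/(3*pi).
Hence b_3 = (1/4)·(-32/(3*pi)) = -8/(3*pi).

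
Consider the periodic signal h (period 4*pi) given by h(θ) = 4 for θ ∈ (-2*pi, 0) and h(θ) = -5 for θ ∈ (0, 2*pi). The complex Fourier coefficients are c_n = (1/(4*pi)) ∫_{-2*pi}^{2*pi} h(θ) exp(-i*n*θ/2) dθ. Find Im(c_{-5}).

Since h is real-valued, Im(c_{-5}) = -(1/(4*pi)) ∫_{-2*pi}^{2*pi} h(θ) sin(-5*θ/2) dθ = b_{5}/2.
Split the integral at the breakpoints.
Directly, an antiderivative of (4) sin(-5*θ/2) is 8*cos(5*θ/2)/5; evaluating from -2*pi to 0: ∫_{-2*pi}^{0} (4) sin(-5*θ/2) dθ = (8/5) - (-8/5) = 16/5.
Directly, an antiderivative of (-5) sin(-5*θ/2) is -2*cos(5*θ/2); evaluating from 0 to 2*pi: ∫_{0}^{2*pi} (-5) sin(-5*θ/2) dθ = (2) - (-2) = 4.
So ∫_{-2*pi}^{2*pi} h(θ) sin(-5*θ/2) dθ = 36/5.
Hence Im(c_{-5}) = (-1/(4*pi))·(36/5) = -9/(5*pi).

-9/(5*pi)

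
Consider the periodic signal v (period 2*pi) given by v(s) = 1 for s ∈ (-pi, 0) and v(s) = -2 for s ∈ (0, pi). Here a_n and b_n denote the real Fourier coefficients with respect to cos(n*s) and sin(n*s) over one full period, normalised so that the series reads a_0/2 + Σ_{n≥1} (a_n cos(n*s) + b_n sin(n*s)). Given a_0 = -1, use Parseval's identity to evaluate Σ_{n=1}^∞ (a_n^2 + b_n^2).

9/2

Parseval: a_0^2/2 + Σ_{n≥1} (a_n^2+b_n^2) = 1/pi ∫_{-pi}^{pi} v(s)^2 ds = 5.
Subtract a_0^2/2 = 1/2: Σ (a_n^2+b_n^2) = 9/2.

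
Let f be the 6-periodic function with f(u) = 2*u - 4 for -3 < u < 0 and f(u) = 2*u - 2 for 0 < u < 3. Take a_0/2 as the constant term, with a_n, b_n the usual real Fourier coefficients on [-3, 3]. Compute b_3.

16/(3*pi)

b_3 = 1/3 ∫_{-3}^{3} f(u) sin(pi*u) du.
Split the integral at the breakpoints.
Integrating by parts (boundary term plus one more integral), an antiderivative of (2*u - 4) sin(pi*u) is -2*u*cos(pi*u)/pi + 2*sin(pi*u)/pi**2 + 4*cos(pi*u)/pi; evaluating from -3 to 0: ∫_{-3}^{0} (2*u - 4) sin(pi*u) du = (4/pi) - (-10/pi) = 14/pi.
Integrating by parts (boundary term plus one more integral), an antiderivative of (2*u - 2) sin(pi*u) is -2*u*cos(pi*u)/pi + 2*sin(pi*u)/pi**2 + 2*cos(pi*u)/pi; evaluating from 0 to 3: ∫_{0}^{3} (2*u - 2) sin(pi*u) du = (4/pi) - (2/pi) = 2/pi.
Summing the pieces and multiplying by (1/3) gives b_3 = 16/(3*pi).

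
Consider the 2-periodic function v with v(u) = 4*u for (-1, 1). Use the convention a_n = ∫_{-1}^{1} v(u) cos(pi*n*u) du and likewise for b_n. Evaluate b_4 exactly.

b_4 = ∫_{-1}^{1} v(u) sin(4*pi*u) du.
v is odd and sin(4*pi*u) is odd, so the integrand is even and b_4 = 2 ∫_0^{1} v(u) sin(4*pi*u) du.
Integrating by parts (boundary term plus one more integral), an antiderivative of (4*u) sin(4*pi*u) is -u*cos(4*pi*u)/pi + sin(4*pi*u)/(4*pi**2); evaluating from 0 to 1: ∫_{0}^{1} (4*u) sin(4*pi*u) du = (-1/pi) - (0) = -1/pi.
Hence b_4 = 2·(-1/pi) = -2/pi.

-2/pi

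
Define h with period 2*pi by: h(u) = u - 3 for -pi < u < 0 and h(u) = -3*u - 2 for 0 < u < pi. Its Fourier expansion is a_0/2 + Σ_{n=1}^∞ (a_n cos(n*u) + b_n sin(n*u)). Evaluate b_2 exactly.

1

b_2 = 1/pi ∫_{-pi}^{pi} h(u) sin(2*u) du.
Split the integral at the breakpoints.
Integrating by parts (boundary term plus one more integral), an antiderivative of (u - 3) sin(2*u) is -u*cos(2*u)/2 + sin(2*u)/4 + 3*cos(2*u)/2; evaluating from -pi to 0: ∫_{-pi}^{0} (u - 3) sin(2*u) du = (3/2) - (3/2 + pi/2) = -pi/2.
Integrating by parts (boundary term plus one more integral), an antiderivative of (-3*u - 2) sin(2*u) is 3*u*cos(2*u)/2 - 3*sin(2*u)/4 + cos(2*u); evaluating from 0 to pi: ∫_{0}^{pi} (-3*u - 2) sin(2*u) du = (1 + 3*pi/2) - (1) = 3*pi/2.
Summing the pieces and multiplying by (1/pi) gives b_2 = 1.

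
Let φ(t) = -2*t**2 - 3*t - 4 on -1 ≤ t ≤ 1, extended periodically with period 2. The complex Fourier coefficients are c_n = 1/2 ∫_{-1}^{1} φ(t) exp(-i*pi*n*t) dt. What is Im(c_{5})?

Since φ is real-valued, Im(c_{5}) = -1/2 ∫_{-1}^{1} φ(t) sin(5*pi*t) dt = -b_{5}/2.
Integrating by parts twice (tabular method), an antiderivative of (-2*t**2 - 3*t - 4) sin(5*pi*t) is 2*t**2*cos(5*pi*t)/(5*pi) - 4*t*sin(5*pi*t)/(25*pi**2) + 3*t*cos(5*pi*t)/(5*pi) - 3*sin(5*pi*t)/(25*pi**2) - 4*cos(5*pi*t)/(125*pi**3) + 4*cos(5*pi*t)/(5*pi); evaluating from -1 to 1: ∫_{-1}^{1} (-2*t**2 - 3*t - 4) sin(5*pi*t) dt = ((4 - 225*pi**2)/(125*pi**3)) - ((4 - 75*pi**2)/(125*pi**3)) = -6/(5*pi).
Hence Im(c_{5}) = (-1/2)·(-6/(5*pi)) = 3/(5*pi).

3/(5*pi)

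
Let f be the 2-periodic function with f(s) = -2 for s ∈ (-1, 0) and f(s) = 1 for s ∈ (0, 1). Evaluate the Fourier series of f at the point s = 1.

s = 1 differs from s = -1 by 1 full period(s), and the series is 2-periodic.
At s = -1 the one-sided limits are f(-1^-) = 1 and f(-1^+) = -2.
By Dirichlet's theorem the series converges to their average, [(1) + (-2)]/2 = -1/2.

-1/2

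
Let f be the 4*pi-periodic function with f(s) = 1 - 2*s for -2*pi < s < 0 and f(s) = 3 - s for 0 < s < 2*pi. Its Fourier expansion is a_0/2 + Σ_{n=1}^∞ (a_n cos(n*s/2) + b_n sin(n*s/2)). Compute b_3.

-2 + 4/(3*pi)

b_3 = (1/(2*pi)) ∫_{-2*pi}^{2*pi} f(s) sin(3*s/2) ds.
Split the integral at the breakpoints.
Integrating by parts (boundary term plus one more integral), an antiderivative of (1 - 2*s) sin(3*s/2) is 4*s*cos(3*s/2)/3 - 8*sin(3*s/2)/9 - 2*cos(3*s/2)/3; evaluating from -2*pi to 0: ∫_{-2*pi}^{0} (1 - 2*s) sin(3*s/2) ds = (-2/3) - (2/3 + 8*pi/3) = -8*pi/3 - 4/3.
Integrating by parts (boundary term plus one more integral), an antiderivative of (3 - s) sin(3*s/2) is 2*s*cos(3*s/2)/3 - 4*sin(3*s/2)/9 - 2*cos(3*s/2); evaluating from 0 to 2*pi: ∫_{0}^{2*pi} (3 - s) sin(3*s/2) ds = (2 - 4*pi/3) - (-2) = 4 - 4*pi/3.
Summing the pieces and multiplying by (1/(2*pi)) gives b_3 = -2 + 4/(3*pi).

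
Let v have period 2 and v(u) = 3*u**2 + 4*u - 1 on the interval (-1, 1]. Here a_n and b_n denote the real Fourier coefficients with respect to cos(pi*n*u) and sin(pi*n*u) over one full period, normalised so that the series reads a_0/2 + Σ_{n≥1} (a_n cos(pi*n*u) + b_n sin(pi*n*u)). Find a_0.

0

a_0 = ∫_{-1}^{1} v(u) du = 0.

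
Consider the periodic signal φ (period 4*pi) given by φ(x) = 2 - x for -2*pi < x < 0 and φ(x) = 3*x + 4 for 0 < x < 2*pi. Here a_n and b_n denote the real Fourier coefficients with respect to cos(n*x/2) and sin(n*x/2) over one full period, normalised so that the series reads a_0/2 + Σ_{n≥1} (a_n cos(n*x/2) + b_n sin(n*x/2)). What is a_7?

a_7 = (1/(2*pi)) ∫_{-2*pi}^{2*pi} φ(x) cos(7*x/2) dx.
Split the integral at the breakpoints.
Integrating by parts (boundary term plus one more integral), an antiderivative of (2 - x) cos(7*x/2) is -2*x*sin(7*x/2)/7 + 4*sin(7*x/2)/7 - 4*cos(7*x/2)/49; evaluating from -2*pi to 0: ∫_{-2*pi}^{0} (2 - x) cos(7*x/2) dx = (-4/49) - (4/49) = -8/49.
Integrating by parts (boundary term plus one more integral), an antiderivative of (3*x + 4) cos(7*x/2) is 6*x*sin(7*x/2)/7 + 8*sin(7*x/2)/7 + 12*cos(7*x/2)/49; evaluating from 0 to 2*pi: ∫_{0}^{2*pi} (3*x + 4) cos(7*x/2) dx = (-12/49) - (12/49) = -24/49.
Summing the pieces and multiplying by (1/(2*pi)) gives a_7 = -16/(49*pi).

-16/(49*pi)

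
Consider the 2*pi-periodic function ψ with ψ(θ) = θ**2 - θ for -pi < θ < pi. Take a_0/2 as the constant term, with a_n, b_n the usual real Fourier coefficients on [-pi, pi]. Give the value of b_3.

-2/3

b_3 = 1/pi ∫_{-pi}^{pi} ψ(θ) sin(3*θ) dθ.
Integrating by parts twice (tabular method), an antiderivative of (θ**2 - θ) sin(3*θ) is -θ**2*cos(3*θ)/3 + 2*θ*sin(3*θ)/9 + θ*cos(3*θ)/3 - sin(3*θ)/9 + 2*cos(3*θ)/27; evaluating from -pi to pi: ∫_{-pi}^{pi} (θ**2 - θ) sin(3*θ) dθ = (-pi/3 - 2/27 + pi**2/3) - (-2/27 + pi/3 + pi**2/3) = -2*pi/3.
Hence b_3 = (1/pi)·(-2*pi/3) = -2/3.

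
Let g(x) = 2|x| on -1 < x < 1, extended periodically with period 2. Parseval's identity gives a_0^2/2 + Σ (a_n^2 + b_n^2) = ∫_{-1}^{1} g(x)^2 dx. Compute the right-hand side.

8/3

∫_{-1}^{1} g(x)^2 dx = 8/3.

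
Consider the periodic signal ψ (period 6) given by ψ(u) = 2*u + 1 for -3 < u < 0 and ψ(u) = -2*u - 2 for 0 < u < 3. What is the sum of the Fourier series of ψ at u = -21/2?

-5

u = -21/2 differs from u = 3/2 by -2 full period(s), and the series is 6-periodic.
ψ is continuous at u = 3/2 with value -5, so the series converges to -5 there.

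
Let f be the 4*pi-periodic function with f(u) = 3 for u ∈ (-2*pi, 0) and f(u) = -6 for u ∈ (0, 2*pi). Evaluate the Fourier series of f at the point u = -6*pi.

-3/2

u = -6*pi differs from u = 2*pi by -2 full period(s), and the series is 4*pi-periodic.
At u = 2*pi the one-sided limits are f(2*pi^-) = -6 and f(2*pi^+) = 3.
By Dirichlet's theorem the series converges to their average, [(-6) + (3)]/2 = -3/2.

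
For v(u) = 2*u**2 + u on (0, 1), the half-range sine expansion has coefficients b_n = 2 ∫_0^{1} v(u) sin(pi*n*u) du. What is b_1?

-16/pi**3 + 6/pi

b_1 = 2 ∫_0^{1} (2*u**2 + u) sin(pi*u) du.
Integrating by parts twice (tabular method), an antiderivative of (2*u**2 + u) sin(pi*u) is -2*u**2*cos(pi*u)/pi + 4*u*sin(pi*u)/pi**2 - u*cos(pi*u)/pi + sin(pi*u)/pi**2 + 4*cos(pi*u)/pi**3; evaluating from 0 to 1: ∫_{0}^{1} (2*u**2 + u) sin(pi*u) du = (-4/pi**3 + 3/pi) - (4/pi**3) = -8/pi**3 + 3/pi.
Hence b_1 = 2·(-8/pi**3 + 3/pi) = -16/pi**3 + 6/pi.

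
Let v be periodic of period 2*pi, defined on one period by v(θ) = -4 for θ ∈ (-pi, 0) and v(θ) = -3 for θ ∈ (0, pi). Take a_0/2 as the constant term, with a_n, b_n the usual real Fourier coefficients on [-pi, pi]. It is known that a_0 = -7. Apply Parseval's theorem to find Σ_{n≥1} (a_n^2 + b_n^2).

1/2

Parseval: a_0^2/2 + Σ_{n≥1} (a_n^2+b_n^2) = 1/pi ∫_{-pi}^{pi} v(θ)^2 dθ = 25.
Subtract a_0^2/2 = 49/2: Σ (a_n^2+b_n^2) = 1/2.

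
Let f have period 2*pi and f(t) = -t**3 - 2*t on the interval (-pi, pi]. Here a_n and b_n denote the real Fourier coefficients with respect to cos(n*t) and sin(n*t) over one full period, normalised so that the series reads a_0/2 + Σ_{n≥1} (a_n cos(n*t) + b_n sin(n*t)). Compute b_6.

11/18 + pi**2/3

b_6 = 1/pi ∫_{-pi}^{pi} f(t) sin(6*t) dt.
f is odd and sin(6*t) is odd, so the integrand is even and b_6 = 2/pi ∫_0^{pi} f(t) sin(6*t) dt.
Integrating by parts three times (tabular method), an antiderivative of (-t**3 - 2*t) sin(6*t) is t**3*cos(6*t)/6 - t**2*sin(6*t)/12 + 11*t*cos(6*t)/36 - 11*sin(6*t)/216; evaluating from 0 to pi: ∫_{0}^{pi} (-t**3 - 2*t) sin(6*t) dt = (pi*(11 + 6*pi**2)/36) - (0) = pi*(11 + 6*pi**2)/36.
Hence b_6 = (2/pi)·(pi*(11 + 6*pi**2)/36) = 11/18 + pi**2/3.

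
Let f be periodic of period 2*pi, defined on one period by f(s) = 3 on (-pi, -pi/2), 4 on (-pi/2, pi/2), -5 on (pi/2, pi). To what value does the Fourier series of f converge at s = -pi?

At s = -pi the one-sided limits are f(-pi^-) = -5 and f(-pi^+) = 3.
By Dirichlet's theorem the series converges to their average, [(-5) + (3)]/2 = -1.

-1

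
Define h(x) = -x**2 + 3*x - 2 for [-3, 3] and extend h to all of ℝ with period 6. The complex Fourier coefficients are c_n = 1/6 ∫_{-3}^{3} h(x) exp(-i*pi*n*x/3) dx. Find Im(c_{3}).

-3/pi

Since h is real-valued, Im(c_{3}) = -1/6 ∫_{-3}^{3} h(x) sin(pi*x) dx = -b_{3}/2.
Integrating by parts twice (tabular method), an antiderivative of (-x**2 + 3*x - 2) sin(pi*x) is x**2*cos(pi*x)/pi - 2*x*sin(pi*x)/pi**2 - 3*x*cos(pi*x)/pi + 3*sin(pi*x)/pi**2 - 2*cos(pi*x)/pi**3 + 2*cos(pi*x)/pi; evaluating from -3 to 3: ∫_{-3}^{3} (-x**2 + 3*x - 2) sin(pi*x) dx = (-2/pi + 2/pi**3) - (-20/pi + 2/pi**3) = 18/pi.
Hence Im(c_{3}) = (-1/6)·(18/pi) = -3/pi.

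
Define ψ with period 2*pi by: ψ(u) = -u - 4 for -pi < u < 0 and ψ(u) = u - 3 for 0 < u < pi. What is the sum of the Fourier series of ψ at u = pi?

At u = pi the one-sided limits are ψ(pi^-) = -3 + pi and ψ(pi^+) = -4 + pi.
By Dirichlet's theorem the series converges to their average, [(-3 + pi) + (-4 + pi)]/2 = -7/2 + pi.

-7/2 + pi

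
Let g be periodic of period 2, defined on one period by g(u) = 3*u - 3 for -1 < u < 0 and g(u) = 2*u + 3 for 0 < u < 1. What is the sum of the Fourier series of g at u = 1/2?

4

g is continuous at u = 1/2 with value 4, so the series converges to 4 there.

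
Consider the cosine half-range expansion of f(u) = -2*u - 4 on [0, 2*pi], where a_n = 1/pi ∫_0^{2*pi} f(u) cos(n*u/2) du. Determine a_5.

a_5 = 1/pi ∫_0^{2*pi} (-2*u - 4) cos(5*u/2) du.
Integrating by parts (boundary term plus one more integral), an antiderivative of (-2*u - 4) cos(5*u/2) is -4*u*sin(5*u/2)/5 - 8*sin(5*u/2)/5 - 8*cos(5*u/2)/25; evaluating from 0 to 2*pi: ∫_{0}^{2*pi} (-2*u - 4) cos(5*u/2) du = (8/25) - (-8/25) = 16/25.
Hence a_5 = (1/pi)·(16/25) = 16/(25*pi).

16/(25*pi)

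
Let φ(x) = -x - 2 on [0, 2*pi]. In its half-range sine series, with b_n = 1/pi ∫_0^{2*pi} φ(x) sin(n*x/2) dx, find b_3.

b_3 = 1/pi ∫_0^{2*pi} (-x - 2) sin(3*x/2) dx.
Integrating by parts (boundary term plus one more integral), an antiderivative of (-x - 2) sin(3*x/2) is 2*x*cos(3*x/2)/3 - 4*sin(3*x/2)/9 + 4*cos(3*x/2)/3; evaluating from 0 to 2*pi: ∫_{0}^{2*pi} (-x - 2) sin(3*x/2) dx = (-4*pi/3 - 4/3) - (4/3) = -4*pi/3 - 8/3.
Hence b_3 = (1/pi)·(-4*pi/3 - 8/3) = 4*(-pi - 2)/(3*pi).

4*(-pi - 2)/(3*pi)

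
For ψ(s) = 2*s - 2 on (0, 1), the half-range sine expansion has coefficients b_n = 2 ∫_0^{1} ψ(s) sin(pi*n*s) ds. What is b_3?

b_3 = 2 ∫_0^{1} (2*s - 2) sin(3*pi*s) ds.
Integrating by parts (boundary term plus one more integral), an antiderivative of (2*s - 2) sin(3*pi*s) is -2*s*cos(3*pi*s)/(3*pi) + 2*sin(3*pi*s)/(9*pi**2) + 2*cos(3*pi*s)/(3*pi); evaluating from 0 to 1: ∫_{0}^{1} (2*s - 2) sin(3*pi*s) ds = (0) - (2/(3*pi)) = -2/(3*pi).
Hence b_3 = 2·(-2/(3*pi)) = -4/(3*pi).

-4/(3*pi)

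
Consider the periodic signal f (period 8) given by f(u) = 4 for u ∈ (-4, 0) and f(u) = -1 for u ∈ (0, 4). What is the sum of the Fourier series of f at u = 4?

u = 4 differs from u = -4 by 1 full period(s), and the series is 8-periodic.
At u = -4 the one-sided limits are f(-4^-) = -1 and f(-4^+) = 4.
By Dirichlet's theorem the series converges to their average, [(-1) + (4)]/2 = 3/2.

3/2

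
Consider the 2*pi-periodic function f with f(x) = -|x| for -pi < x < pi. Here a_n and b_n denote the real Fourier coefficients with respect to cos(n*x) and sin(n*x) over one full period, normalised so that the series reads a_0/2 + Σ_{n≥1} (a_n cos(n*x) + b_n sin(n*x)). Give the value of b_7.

0

b_7 = 1/pi ∫_{-pi}^{pi} f(x) sin(7*x) dx.
f is even and sin(7*x) is odd, so the integrand is odd over a symmetric interval and the integral vanishes.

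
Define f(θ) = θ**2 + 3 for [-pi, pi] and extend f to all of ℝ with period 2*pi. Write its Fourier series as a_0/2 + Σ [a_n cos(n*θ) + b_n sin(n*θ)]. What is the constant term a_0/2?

3 + pi**2/3

a_0 = 1/pi ∫_{-pi}^{pi} f(θ) dθ = 1/pi · (2*pi*(9 + pi**2)/3) = 6 + 2*pi**2/3.
So the constant term a_0/2 = 3 + pi**2/3.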